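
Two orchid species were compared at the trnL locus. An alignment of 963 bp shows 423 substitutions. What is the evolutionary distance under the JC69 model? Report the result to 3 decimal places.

p = 423/963 ≈ 0.439252.
d = −(3/4) ln(1 − 4p/3) = −0.75 ln(1 − 0.585669) = −0.75 ln(0.414331)
  = −0.75 × (-0.881090) = 0.660818 substitutions/site.

0.661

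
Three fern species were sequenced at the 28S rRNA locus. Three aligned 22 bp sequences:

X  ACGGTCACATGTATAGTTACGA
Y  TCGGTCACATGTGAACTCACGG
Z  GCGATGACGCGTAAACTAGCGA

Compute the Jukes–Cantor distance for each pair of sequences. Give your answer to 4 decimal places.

X–Y: 6/22 sites differ → p ≈ 0.272727, d = −0.75 ln(1 − 0.363636) = 0.338988 ≈ 0.3390.
X–Z: 9/22 sites differ → p ≈ 0.409091, d = −0.75 ln(1 − 0.545455) = 0.591344 ≈ 0.5913.
Y–Z: 9/22 sites differ → p ≈ 0.409091, d = −0.75 ln(1 − 0.545455) = 0.591344 ≈ 0.5913.

d(X,Y) = 0.3390, d(X,Z) = 0.5913, d(Y,Z) = 0.5913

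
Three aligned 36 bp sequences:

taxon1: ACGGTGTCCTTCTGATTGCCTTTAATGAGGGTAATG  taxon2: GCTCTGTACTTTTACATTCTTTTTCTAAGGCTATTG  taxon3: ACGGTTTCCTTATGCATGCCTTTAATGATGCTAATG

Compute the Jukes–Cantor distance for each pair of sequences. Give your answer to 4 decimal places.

d(taxon1,taxon2) = 0.6082, d(taxon1,taxon3) = 0.1885, d(taxon2,taxon3) = 0.5482

taxon1–taxon2: 15/36 sites differ → p ≈ 0.416667, d = −0.75 ln(1 − 0.555556) = 0.608198 ≈ 0.6082.
taxon1–taxon3: 6/36 sites differ → p ≈ 0.166667, d = −0.75 ln(1 − 0.222223) = 0.188487 ≈ 0.1885.
taxon2–taxon3: 14/36 sites differ → p ≈ 0.388889, d = −0.75 ln(1 − 0.518519) = 0.548166 ≈ 0.5482.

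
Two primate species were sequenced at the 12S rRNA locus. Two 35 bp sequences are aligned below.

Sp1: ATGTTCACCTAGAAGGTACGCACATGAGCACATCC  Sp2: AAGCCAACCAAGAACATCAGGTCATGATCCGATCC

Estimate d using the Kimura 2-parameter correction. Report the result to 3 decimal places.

0.580

Of 35 sites, 3 differences are transitions and 11 are transversions, so P = 3/35 ≈ 0.085714 and Q = 11/35 ≈ 0.314286.
Under the Kimura two-parameter model, d = −½ ln(1 − 2P − Q) − ¼ ln(1 − 2Q).
1 − 2P − Q = 0.514286, giving −½ ln(0.514286) = 0.332488.
1 − 2Q = 0.371428, giving −¼ ln(0.371428) = 0.247600.
d = 0.332488 + 0.247600 = 0.580088.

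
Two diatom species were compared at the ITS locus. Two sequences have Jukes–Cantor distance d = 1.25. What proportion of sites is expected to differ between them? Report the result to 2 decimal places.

p = (3/4)(1 − e^(−4d/3)) = 0.75 × (1 − e^(-1.666667)) = 0.75 × (1 − 0.188876) = 0.608343.

0.61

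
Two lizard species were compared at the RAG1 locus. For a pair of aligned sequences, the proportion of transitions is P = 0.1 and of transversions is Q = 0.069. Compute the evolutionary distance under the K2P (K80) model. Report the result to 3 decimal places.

0.194

Under the Kimura two-parameter model, d = −½ ln(1 − 2P − Q) − ¼ ln(1 − 2Q).
1 − 2P − Q = 0.731, giving −½ ln(0.731) = 0.156671.
1 − 2Q = 0.862, giving −¼ ln(0.862) = 0.037125.
d = 0.156671 + 0.037125 = 0.193796.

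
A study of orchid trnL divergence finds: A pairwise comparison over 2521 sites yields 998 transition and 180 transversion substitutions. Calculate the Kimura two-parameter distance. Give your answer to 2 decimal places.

P = 998/2521 ≈ 0.395875 and Q = 180/2521 ≈ 0.0714.
Under the Kimura two-parameter model, d = −½ ln(1 − 2P − Q) − ¼ ln(1 − 2Q).
1 − 2P − Q = 0.13685, giving −½ ln(0.13685) = 0.994435.
1 − 2Q = 0.8572, giving −¼ ln(0.8572) = 0.038521.
d = 0.994435 + 0.038521 = 1.032956.

1.03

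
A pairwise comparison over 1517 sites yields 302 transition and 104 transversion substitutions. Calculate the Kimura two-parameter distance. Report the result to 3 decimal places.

0.351

P = 302/1517 ≈ 0.199077 and Q = 104/1517 ≈ 0.068556.
Under the Kimura two-parameter model, d = −½ ln(1 − 2P − Q) − ¼ ln(1 − 2Q).
1 − 2P − Q = 0.53329, giving −½ ln(0.53329) = 0.314345.
1 − 2Q = 0.862888, giving −¼ ln(0.862888) = 0.036868.
d = 0.314345 + 0.036868 = 0.351213.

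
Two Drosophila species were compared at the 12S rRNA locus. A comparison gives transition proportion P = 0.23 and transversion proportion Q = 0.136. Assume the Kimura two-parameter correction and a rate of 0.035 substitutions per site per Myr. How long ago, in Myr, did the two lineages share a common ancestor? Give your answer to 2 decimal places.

7.61

Under the Kimura two-parameter model, d = −½ ln(1 − 2P − Q) − ¼ ln(1 − 2Q).
1 − 2P − Q = 0.404, giving −½ ln(0.404) = 0.453170.
1 − 2Q = 0.728, giving −¼ ln(0.728) = 0.079364.
d = 0.453170 + 0.079364 = 0.532534.
Under a molecular clock d = 2μt, so t = d/(2μ) = 0.532534 / (2 × 0.035) = 7.61 Myr.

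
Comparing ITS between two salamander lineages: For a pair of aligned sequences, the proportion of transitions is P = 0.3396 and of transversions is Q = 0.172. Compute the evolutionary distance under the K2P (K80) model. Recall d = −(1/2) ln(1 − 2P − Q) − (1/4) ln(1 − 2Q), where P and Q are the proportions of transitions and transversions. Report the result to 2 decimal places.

Under the Kimura two-parameter model, d = −½ ln(1 − 2P − Q) − ¼ ln(1 − 2Q).
1 − 2P − Q = 0.1488, giving −½ ln(0.1488) = 0.952576.
1 − 2Q = 0.656, giving −¼ ln(0.656) = 0.105399.
d = 0.952576 + 0.105399 = 1.057975.

1.06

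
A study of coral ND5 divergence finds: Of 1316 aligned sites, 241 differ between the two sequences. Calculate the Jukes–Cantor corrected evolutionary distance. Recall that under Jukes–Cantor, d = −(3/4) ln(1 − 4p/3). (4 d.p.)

0.2100

p = 241/1316 ≈ 0.183131.
d = −(3/4) ln(1 − 4p/3) = −0.75 ln(1 − 0.244175) = −0.75 ln(0.755825)
  = −0.75 × (-0.279945) = 0.209959 substitutions/site.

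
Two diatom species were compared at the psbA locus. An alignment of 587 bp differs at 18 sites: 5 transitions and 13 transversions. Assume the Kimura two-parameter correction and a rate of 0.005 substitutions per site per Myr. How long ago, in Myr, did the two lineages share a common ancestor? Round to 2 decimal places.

P = 5/587 ≈ 0.008518 and Q = 13/587 ≈ 0.022147.
Under the Kimura two-parameter model, d = −½ ln(1 − 2P − Q) − ¼ ln(1 − 2Q).
1 − 2P − Q = 0.960817, giving −½ ln(0.960817) = 0.019986.
1 − 2Q = 0.955706, giving −¼ ln(0.955706) = 0.011326.
d = 0.019986 + 0.011326 = 0.031312.
Under a molecular clock d = 2μt, so t = d/(2μ) = 0.031312 / (2 × 0.005) = 3.13 Myr.

3.13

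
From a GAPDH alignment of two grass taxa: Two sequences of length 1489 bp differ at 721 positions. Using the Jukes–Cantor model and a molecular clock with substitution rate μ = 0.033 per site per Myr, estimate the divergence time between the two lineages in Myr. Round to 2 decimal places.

11.79

p = 721/1489 ≈ 0.484218.
d = −(3/4) ln(1 − 4p/3) = −0.75 ln(1 − 0.645624) = −0.75 ln(0.354376)
  = −0.75 × (-1.037397) = 0.778048 substitutions/site.
Under a molecular clock d = 2μt, so t = d/(2μ) = 0.778048 / (2 × 0.033) = 11.79 Myr.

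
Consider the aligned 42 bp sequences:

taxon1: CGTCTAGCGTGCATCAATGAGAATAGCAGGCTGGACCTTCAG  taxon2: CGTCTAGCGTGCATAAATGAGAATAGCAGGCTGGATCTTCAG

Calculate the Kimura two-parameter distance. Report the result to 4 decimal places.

0.0493

Of 42 sites, 1 differences are transitions and 1 are transversions, so P = 1/42 ≈ 0.02381 and Q = 1/42 ≈ 0.02381.
Under the Kimura two-parameter model, d = −½ ln(1 − 2P − Q) − ¼ ln(1 − 2Q).
1 − 2P − Q = 0.92857, giving −½ ln(0.92857) = 0.037055.
1 − 2Q = 0.95238, giving −¼ ln(0.95238) = 0.012198.
d = 0.037055 + 0.012198 = 0.049253.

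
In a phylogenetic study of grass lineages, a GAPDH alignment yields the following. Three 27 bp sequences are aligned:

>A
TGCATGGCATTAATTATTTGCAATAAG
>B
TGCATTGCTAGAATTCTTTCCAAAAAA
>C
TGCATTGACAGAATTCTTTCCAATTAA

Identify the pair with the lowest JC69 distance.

B and C

A–B: 8/27 differ, p = 0.296, d = 0.377.
A–C: 9/27 differ, p = 0.333, d = 0.441.
B–C: 4/27 differ, p = 0.148, d = 0.165.
The smallest distance is between B and C.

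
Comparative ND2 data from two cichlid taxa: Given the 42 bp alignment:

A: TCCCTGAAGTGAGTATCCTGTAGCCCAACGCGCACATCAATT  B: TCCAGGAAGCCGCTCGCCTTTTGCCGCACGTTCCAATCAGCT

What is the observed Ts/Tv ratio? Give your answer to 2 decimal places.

Transitions are A↔G and C↔T; transversions are all other mismatches.
Transitions: 5. Transversions: 13.
R = 5/13 = 0.384615… ≈ 0.38 (to 2 d.p.).

0.38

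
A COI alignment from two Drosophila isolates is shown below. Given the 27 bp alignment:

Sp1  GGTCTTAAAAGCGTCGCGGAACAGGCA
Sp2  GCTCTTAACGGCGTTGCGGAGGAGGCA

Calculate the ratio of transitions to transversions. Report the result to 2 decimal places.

1.00

Transitions are A↔G and C↔T; transversions are all other mismatches.
Transitions: 3. Transversions: 3.
R = 3/3 = 1.00.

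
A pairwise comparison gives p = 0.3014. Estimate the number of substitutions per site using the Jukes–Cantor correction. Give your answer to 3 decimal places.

d = −(3/4) ln(1 − 4p/3) = −0.75 ln(1 − 0.401867) = −0.75 ln(0.598133)
  = −0.75 × (-0.513942) = 0.385457 substitutions/site.

0.385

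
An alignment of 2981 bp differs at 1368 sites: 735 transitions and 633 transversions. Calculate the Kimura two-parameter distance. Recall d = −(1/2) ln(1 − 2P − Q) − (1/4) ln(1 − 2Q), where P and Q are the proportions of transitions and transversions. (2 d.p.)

0.75

P = 735/2981 ≈ 0.246562 and Q = 633/2981 ≈ 0.212345.
Under the Kimura two-parameter model, d = −½ ln(1 − 2P − Q) − ¼ ln(1 − 2Q).
1 − 2P − Q = 0.294531, giving −½ ln(0.294531) = 0.611186.
1 − 2Q = 0.57531, giving −¼ ln(0.57531) = 0.138212.
d = 0.611186 + 0.138212 = 0.749398.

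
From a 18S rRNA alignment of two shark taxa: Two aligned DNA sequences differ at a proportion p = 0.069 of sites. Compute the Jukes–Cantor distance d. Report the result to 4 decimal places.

d = −(3/4) ln(1 − 4p/3) = −0.75 ln(1 − 0.092) = −0.75 ln(0.908)
  = −0.75 × (-0.096511) = 0.072383 substitutions/site.

0.0724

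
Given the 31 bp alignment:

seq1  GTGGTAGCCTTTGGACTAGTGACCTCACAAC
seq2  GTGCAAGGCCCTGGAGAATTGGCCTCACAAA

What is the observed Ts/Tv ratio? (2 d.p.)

0.43

Transitions are A↔G and C↔T; transversions are all other mismatches.
Transitions: 3. Transversions: 7.
R = 3/7 = 0.428571… ≈ 0.43 (to 2 d.p.).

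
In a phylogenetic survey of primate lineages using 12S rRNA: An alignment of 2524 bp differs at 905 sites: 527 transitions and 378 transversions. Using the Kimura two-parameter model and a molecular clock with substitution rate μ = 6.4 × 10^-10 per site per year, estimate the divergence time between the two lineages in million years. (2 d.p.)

P = 527/2524 ≈ 0.208796 and Q = 378/2524 ≈ 0.149762.
Under the Kimura two-parameter model, d = −½ ln(1 − 2P − Q) − ¼ ln(1 − 2Q).
1 − 2P − Q = 0.432646, giving −½ ln(0.432646) = 0.418918.
1 − 2Q = 0.700476, giving −¼ ln(0.700476) = 0.088999.
d = 0.418918 + 0.088999 = 0.507917.
Under a molecular clock d = 2μt, so t = d/(2μ) = 0.507917 / (2 × 6.4 × 10^-10) = 396.81 million years.

396.81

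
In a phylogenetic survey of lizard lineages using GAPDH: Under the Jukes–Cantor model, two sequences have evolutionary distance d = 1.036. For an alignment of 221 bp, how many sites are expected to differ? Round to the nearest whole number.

124

Invert JC69: p = (3/4)(1 − e^(−4d/3)) = 0.75 × (1 − e^(-1.381333)) = 0.75 × (1 − 0.251243) = 0.561568.
Expected differing sites = pL ≈ 0.561568 × 221 = 124.106528 ≈ 124.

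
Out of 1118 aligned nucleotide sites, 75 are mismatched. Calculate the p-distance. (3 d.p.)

p = 75/1118 = 0.067084… ≈ 0.067 (to 3 d.p.).

0.067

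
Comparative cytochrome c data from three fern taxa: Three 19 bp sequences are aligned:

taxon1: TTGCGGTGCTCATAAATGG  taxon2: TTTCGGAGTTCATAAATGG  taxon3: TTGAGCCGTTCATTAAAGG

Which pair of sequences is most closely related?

taxon1 and taxon2

taxon1–taxon2: 3/19 differ, p = 0.158, d = 0.177.
taxon1–taxon3: 6/19 differ, p = 0.316, d = 0.410.
taxon2–taxon3: 6/19 differ, p = 0.316, d = 0.410.
The smallest distance is between taxon1 and taxon2.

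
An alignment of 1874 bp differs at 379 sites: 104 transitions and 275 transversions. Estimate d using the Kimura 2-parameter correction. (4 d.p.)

0.2359

P = 104/1874 ≈ 0.055496 and Q = 275/1874 ≈ 0.146745.
Under the Kimura two-parameter model, d = −½ ln(1 − 2P − Q) − ¼ ln(1 − 2Q).
1 − 2P − Q = 0.742263, giving −½ ln(0.742263) = 0.149026.
1 − 2Q = 0.70651, giving −¼ ln(0.70651) = 0.086854.
d = 0.149026 + 0.086854 = 0.235880.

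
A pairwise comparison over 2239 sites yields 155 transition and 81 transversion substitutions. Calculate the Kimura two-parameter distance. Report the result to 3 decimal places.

0.115

P = 155/2239 ≈ 0.069227 and Q = 81/2239 ≈ 0.036177.
Under the Kimura two-parameter model, d = −½ ln(1 − 2P − Q) − ¼ ln(1 − 2Q).
1 − 2P − Q = 0.825369, giving −½ ln(0.825369) = 0.095962.
1 − 2Q = 0.927646, giving −¼ ln(0.927646) = 0.018776.
d = 0.095962 + 0.018776 = 0.114738.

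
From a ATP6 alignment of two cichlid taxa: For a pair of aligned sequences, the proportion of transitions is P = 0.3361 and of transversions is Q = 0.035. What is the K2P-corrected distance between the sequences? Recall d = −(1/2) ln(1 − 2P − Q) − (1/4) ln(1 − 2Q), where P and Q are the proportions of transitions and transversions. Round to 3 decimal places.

0.632

Under the Kimura two-parameter model, d = −½ ln(1 − 2P − Q) − ¼ ln(1 − 2Q).
1 − 2P − Q = 0.2928, giving −½ ln(0.2928) = 0.614133.
1 − 2Q = 0.93, giving −¼ ln(0.93) = 0.018143.
d = 0.614133 + 0.018143 = 0.632276.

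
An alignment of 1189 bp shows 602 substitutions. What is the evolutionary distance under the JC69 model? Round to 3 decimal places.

0.843

p = 602/1189 ≈ 0.506308.
d = −(3/4) ln(1 − 4p/3) = −0.75 ln(1 − 0.675077) = −0.75 ln(0.324923)
  = −0.75 × (-1.124167) = 0.843125 substitutions/site.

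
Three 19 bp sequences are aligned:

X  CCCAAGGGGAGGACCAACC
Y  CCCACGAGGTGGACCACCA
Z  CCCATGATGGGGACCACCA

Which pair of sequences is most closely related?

Y and Z

X–Y: 5/19 differ, p = 0.263, d = 0.324.
X–Z: 6/19 differ, p = 0.316, d = 0.410.
Y–Z: 3/19 differ, p = 0.158, d = 0.177.
The smallest distance is between Y and Z.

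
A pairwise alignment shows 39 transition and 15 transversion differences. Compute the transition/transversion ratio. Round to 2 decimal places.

2.60

R = 39/15 = 2.60.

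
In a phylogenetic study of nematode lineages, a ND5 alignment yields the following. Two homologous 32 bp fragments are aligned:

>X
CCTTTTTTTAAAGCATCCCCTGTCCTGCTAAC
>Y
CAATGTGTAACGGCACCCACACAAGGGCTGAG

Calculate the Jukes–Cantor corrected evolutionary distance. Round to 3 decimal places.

0.924

The sequences differ at 17 of 32 sites, so p = 17/32 = 0.53125.
d = −(3/4) ln(1 − 4p/3) = −0.75 ln(1 − 0.708333) = −0.75 ln(0.291667)
  = −0.75 × (-1.232143) = 0.924107 substitutions/site.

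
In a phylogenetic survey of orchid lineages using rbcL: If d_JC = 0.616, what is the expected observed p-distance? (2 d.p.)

p = (3/4)(1 − e^(−4d/3)) = 0.75 × (1 − e^(-0.821333)) = 0.75 × (1 − 0.439845) = 0.420116.

0.42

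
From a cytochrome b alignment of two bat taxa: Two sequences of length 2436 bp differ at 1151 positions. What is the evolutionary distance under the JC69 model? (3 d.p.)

0.746

p = 1151/2436 ≈ 0.472496.
d = −(3/4) ln(1 − 4p/3) = −0.75 ln(1 − 0.629995) = −0.75 ln(0.370005)
  = −0.75 × (-0.994239) = 0.745679 substitutions/site.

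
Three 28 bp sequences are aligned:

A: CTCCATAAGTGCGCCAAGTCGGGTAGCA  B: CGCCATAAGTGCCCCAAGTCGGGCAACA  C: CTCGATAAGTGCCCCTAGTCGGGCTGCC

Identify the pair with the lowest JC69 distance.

A–B: 4/28 differ, p = 0.143, d = 0.158.
A–C: 6/28 differ, p = 0.214, d = 0.252.
B–C: 6/28 differ, p = 0.214, d = 0.252.
The smallest distance is between A and B.

A and B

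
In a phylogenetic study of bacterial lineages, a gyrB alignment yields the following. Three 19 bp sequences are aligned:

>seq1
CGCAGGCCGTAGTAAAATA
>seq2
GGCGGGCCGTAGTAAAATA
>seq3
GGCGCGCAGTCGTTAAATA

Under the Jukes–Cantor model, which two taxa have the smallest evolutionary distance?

seq1 and seq2

seq1–seq2: 2/19 differ, p = 0.105, d = 0.113.
seq1–seq3: 6/19 differ, p = 0.316, d = 0.410.
seq2–seq3: 4/19 differ, p = 0.211, d = 0.247.
The smallest distance is between seq1 and seq2.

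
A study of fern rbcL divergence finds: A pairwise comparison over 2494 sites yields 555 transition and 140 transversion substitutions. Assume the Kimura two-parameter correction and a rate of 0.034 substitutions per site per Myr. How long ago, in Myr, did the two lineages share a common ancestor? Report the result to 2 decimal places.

5.55

P = 555/2494 ≈ 0.222534 and Q = 140/2494 ≈ 0.056135.
Under the Kimura two-parameter model, d = −½ ln(1 − 2P − Q) − ¼ ln(1 − 2Q).
1 − 2P − Q = 0.498797, giving −½ ln(0.498797) = 0.347778.
1 − 2Q = 0.88773, giving −¼ ln(0.88773) = 0.029772.
d = 0.347778 + 0.029772 = 0.377550.
Under a molecular clock d = 2μt, so t = d/(2μ) = 0.377550 / (2 × 0.034) = 5.55 Myr.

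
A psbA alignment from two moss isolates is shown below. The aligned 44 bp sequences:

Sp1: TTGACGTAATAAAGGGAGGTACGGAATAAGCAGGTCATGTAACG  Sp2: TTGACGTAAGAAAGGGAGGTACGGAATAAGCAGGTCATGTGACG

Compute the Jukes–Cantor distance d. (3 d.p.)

The sequences differ at 2 of 44 sites (10, 41), so p = 2/44 ≈ 0.045455.
d = −(3/4) ln(1 − 4p/3) = −0.75 ln(1 − 0.060607) = −0.75 ln(0.939393)
  = −0.75 × (-0.062521) = 0.046891 substitutions/site.

0.047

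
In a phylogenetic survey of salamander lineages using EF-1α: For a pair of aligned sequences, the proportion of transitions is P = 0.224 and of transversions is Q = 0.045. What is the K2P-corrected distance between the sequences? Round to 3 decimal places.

Under the Kimura two-parameter model, d = −½ ln(1 − 2P − Q) − ¼ ln(1 − 2Q).
1 − 2P − Q = 0.507, giving −½ ln(0.507) = 0.339622.
1 − 2Q = 0.91, giving −¼ ln(0.91) = 0.023578.
d = 0.339622 + 0.023578 = 0.363200.

0.363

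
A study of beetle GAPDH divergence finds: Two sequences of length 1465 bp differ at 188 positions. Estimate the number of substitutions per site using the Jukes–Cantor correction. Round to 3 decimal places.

p = 188/1465 ≈ 0.128328.
d = −(3/4) ln(1 − 4p/3) = −0.75 ln(1 − 0.171104) = −0.75 ln(0.828896)
  = −0.75 × (-0.187661) = 0.140746 substitutions/site.

0.141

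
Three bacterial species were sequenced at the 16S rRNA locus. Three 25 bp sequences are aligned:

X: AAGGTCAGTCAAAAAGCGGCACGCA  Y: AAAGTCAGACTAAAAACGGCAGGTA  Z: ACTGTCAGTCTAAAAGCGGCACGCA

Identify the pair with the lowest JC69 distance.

X and Z

X–Y: 6/25 differ, p = 0.240, d = 0.289.
X–Z: 3/25 differ, p = 0.120, d = 0.131.
Y–Z: 6/25 differ, p = 0.240, d = 0.289.
The smallest distance is between X and Z.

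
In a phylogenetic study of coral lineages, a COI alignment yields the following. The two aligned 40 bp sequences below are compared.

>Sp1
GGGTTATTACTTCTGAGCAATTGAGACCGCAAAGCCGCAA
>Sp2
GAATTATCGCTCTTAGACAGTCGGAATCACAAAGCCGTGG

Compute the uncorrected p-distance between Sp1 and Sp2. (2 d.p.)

The sequences differ at 18 of 40 positions.
p = 18/40 = 0.45.

0.45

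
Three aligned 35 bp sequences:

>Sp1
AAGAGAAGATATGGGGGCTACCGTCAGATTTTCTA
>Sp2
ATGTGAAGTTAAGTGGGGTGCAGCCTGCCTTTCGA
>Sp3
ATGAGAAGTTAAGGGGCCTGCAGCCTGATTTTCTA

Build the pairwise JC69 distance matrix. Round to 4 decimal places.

Sp1–Sp2: 13/35 sites differ → p ≈ 0.371429, d = −0.75 ln(1 − 0.495239) = 0.512753 ≈ 0.5128.
Sp1–Sp3: 8/35 sites differ → p ≈ 0.228571, d = −0.75 ln(1 − 0.304761) = 0.272625 ≈ 0.2726.
Sp2–Sp3: 7/35 sites differ → p = 0.2, d = −0.75 ln(1 − 0.266667) = 0.232617 ≈ 0.2326.

d(Sp1,Sp2) = 0.5128, d(Sp1,Sp3) = 0.2726, d(Sp2,Sp3) = 0.2326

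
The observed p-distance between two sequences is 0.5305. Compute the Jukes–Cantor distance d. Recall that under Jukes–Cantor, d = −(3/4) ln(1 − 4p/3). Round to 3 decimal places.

0.922

d = −(3/4) ln(1 − 4p/3) = −0.75 ln(1 − 0.707333) = −0.75 ln(0.292667)
  = −0.75 × (-1.228720) = 0.921540 substitutions/site.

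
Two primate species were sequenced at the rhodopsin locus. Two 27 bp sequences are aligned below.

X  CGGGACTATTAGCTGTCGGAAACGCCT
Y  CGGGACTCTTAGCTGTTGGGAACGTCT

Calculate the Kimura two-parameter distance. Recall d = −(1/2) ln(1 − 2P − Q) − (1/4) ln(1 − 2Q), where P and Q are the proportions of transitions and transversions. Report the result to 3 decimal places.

0.169

Of 27 sites, 3 differences are transitions and 1 are transversions, so P = 3/27 ≈ 0.111111 and Q = 1/27 ≈ 0.037037.
Under the Kimura two-parameter model, d = −½ ln(1 − 2P − Q) − ¼ ln(1 − 2Q).
1 − 2P − Q = 0.740741, giving −½ ln(0.740741) = 0.150052.
1 − 2Q = 0.925926, giving −¼ ln(0.925926) = 0.019240.
d = 0.150052 + 0.019240 = 0.169292.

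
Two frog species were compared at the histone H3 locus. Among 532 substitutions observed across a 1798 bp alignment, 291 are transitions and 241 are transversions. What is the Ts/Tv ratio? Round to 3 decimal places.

1.207

R = 291/241 = 1.207468… ≈ 1.207 (to 3 d.p.).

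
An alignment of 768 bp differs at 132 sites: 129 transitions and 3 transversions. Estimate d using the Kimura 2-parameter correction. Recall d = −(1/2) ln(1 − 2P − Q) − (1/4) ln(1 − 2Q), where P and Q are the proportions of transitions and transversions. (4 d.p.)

0.2096

P = 129/768 ≈ 0.167969 and Q = 3/768 ≈ 0.003906.
Under the Kimura two-parameter model, d = −½ ln(1 − 2P − Q) − ¼ ln(1 − 2Q).
1 − 2P − Q = 0.660156, giving −½ ln(0.660156) = 0.207640.
1 − 2Q = 0.992188, giving −¼ ln(0.992188) = 0.001961.
d = 0.207640 + 0.001961 = 0.209601.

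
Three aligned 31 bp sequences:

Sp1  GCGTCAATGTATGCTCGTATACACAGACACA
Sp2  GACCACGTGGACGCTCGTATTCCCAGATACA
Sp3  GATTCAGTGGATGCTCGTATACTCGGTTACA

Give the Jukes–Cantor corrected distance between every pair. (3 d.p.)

Sp1–Sp2: 11/31 sites differ → p ≈ 0.354839, d = −0.75 ln(1 − 0.473119) = 0.480585 ≈ 0.481.
Sp1–Sp3: 8/31 sites differ → p ≈ 0.258065, d = −0.75 ln(1 − 0.344087) = 0.316295 ≈ 0.316.
Sp2–Sp3: 9/31 sites differ → p ≈ 0.290323, d = −0.75 ln(1 − 0.387097) = 0.367161 ≈ 0.367.

d(Sp1,Sp2) = 0.481, d(Sp1,Sp3) = 0.316, d(Sp2,Sp3) = 0.367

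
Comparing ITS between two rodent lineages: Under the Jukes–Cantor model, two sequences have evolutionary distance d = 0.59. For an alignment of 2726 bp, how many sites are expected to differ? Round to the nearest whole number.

1114

Invert JC69: p = (3/4)(1 − e^(−4d/3)) = 0.75 × (1 − e^(-0.786667)) = 0.75 × (1 − 0.455360) = 0.408480.
Expected differing sites = pL ≈ 0.408480 × 2726 = 1113.51648 ≈ 1114.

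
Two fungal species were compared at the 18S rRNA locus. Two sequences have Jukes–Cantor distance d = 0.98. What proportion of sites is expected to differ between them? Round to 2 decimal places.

0.55

p = (3/4)(1 − e^(−4d/3)) = 0.75 × (1 − e^(-1.306667)) = 0.75 × (1 − 0.270721) = 0.546959.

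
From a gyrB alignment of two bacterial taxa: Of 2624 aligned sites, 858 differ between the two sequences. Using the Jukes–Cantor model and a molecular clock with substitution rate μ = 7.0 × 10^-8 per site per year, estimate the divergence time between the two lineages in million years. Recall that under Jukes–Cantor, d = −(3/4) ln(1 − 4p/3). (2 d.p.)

p = 858/2624 ≈ 0.326982.
d = −(3/4) ln(1 − 4p/3) = −0.75 ln(1 − 0.435976) = −0.75 ln(0.564024)
  = −0.75 × (-0.572658) = 0.429494 substitutions/site.
Under a molecular clock d = 2μt, so t = d/(2μ) = 0.429494 / (2 × 7.0 × 10^-8) = 3.07 million years.

3.07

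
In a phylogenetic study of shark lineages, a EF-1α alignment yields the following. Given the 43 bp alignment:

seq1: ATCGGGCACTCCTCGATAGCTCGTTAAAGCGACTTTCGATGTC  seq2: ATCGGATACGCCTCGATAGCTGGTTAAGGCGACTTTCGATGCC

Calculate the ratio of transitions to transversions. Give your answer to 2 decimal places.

2.00

Transitions are A↔G and C↔T; transversions are all other mismatches.
Transitions: 4. Transversions: 2.
R = 4/2 = 2.00.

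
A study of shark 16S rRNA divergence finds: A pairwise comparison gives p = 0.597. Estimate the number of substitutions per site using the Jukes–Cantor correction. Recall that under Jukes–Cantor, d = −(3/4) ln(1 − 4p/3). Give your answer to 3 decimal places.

1.192

d = −(3/4) ln(1 − 4p/3) = −0.75 ln(1 − 0.796) = −0.75 ln(0.204)
  = −0.75 × (-1.589635) = 1.192226 substitutions/site.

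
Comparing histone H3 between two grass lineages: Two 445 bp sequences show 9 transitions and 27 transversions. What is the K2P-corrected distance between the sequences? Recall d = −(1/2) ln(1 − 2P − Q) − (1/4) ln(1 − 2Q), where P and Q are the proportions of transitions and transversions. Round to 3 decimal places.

P = 9/445 ≈ 0.020225 and Q = 27/445 ≈ 0.060674.
Under the Kimura two-parameter model, d = −½ ln(1 − 2P − Q) − ¼ ln(1 − 2Q).
1 − 2P − Q = 0.898876, giving −½ ln(0.898876) = 0.053305.
1 − 2Q = 0.878652, giving −¼ ln(0.878652) = 0.032342.
d = 0.053305 + 0.032342 = 0.085647.

0.086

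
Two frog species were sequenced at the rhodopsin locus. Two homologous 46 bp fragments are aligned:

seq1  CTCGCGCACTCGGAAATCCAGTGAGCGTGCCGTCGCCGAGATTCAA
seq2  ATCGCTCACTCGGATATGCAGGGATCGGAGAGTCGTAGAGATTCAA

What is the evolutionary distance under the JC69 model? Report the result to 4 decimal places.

0.3206

The sequences differ at 12 of 46 sites, so p = 12/46 ≈ 0.26087.
d = −(3/4) ln(1 − 4p/3) = −0.75 ln(1 − 0.347827) = −0.75 ln(0.652173)
  = −0.75 × (-0.427445) = 0.320584 substitutions/site.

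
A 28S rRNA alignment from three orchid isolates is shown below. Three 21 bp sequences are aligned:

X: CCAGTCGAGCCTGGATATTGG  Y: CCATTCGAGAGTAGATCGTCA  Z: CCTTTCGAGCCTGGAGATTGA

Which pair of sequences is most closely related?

X–Y: 8/21 differ, p = 0.381, d = 0.532.
X–Z: 4/21 differ, p = 0.190, d = 0.220.
Y–Z: 8/21 differ, p = 0.381, d = 0.532.
The smallest distance is between X and Z.

X and Z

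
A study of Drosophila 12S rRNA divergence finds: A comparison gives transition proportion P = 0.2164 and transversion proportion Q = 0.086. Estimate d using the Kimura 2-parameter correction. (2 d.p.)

Under the Kimura two-parameter model, d = −½ ln(1 − 2P − Q) − ¼ ln(1 − 2Q).
1 − 2P − Q = 0.4812, giving −½ ln(0.4812) = 0.365736.
1 − 2Q = 0.828, giving −¼ ln(0.828) = 0.047186.
d = 0.365736 + 0.047186 = 0.412922.

0.41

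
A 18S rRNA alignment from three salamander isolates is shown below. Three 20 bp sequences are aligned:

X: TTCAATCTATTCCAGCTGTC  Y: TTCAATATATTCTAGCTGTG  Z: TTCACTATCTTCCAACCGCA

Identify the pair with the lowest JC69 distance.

X and Y

X–Y: 3/20 differ, p = 0.150, d = 0.167.
X–Z: 7/20 differ, p = 0.350, d = 0.471.
Y–Z: 7/20 differ, p = 0.350, d = 0.471.
The smallest distance is between X and Y.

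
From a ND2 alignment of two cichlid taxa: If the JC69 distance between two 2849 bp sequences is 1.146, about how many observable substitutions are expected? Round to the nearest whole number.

Invert JC69: p = (3/4)(1 − e^(−4d/3)) = 0.75 × (1 − e^(-1.528)) = 0.75 × (1 − 0.216969) = 0.587273.
Expected differing sites = pL ≈ 0.587273 × 2849 = 1673.140777 ≈ 1673.

1673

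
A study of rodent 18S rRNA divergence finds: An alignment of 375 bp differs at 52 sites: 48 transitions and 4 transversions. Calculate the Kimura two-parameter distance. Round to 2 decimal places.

0.16

P = 48/375 = 0.128 and Q = 4/375 ≈ 0.010667.
Under the Kimura two-parameter model, d = −½ ln(1 − 2P − Q) − ¼ ln(1 − 2Q).
1 − 2P − Q = 0.733333, giving −½ ln(0.733333) = 0.155078.
1 − 2Q = 0.978666, giving −¼ ln(0.978666) = 0.005391.
d = 0.155078 + 0.005391 = 0.160469.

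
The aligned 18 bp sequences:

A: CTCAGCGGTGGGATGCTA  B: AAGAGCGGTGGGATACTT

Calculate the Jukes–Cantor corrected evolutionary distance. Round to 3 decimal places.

The sequences differ at 5 of 18 sites (1, 2, 3, 15, 18), so p = 5/18 ≈ 0.277778.
d = −(3/4) ln(1 − 4p/3) = −0.75 ln(1 − 0.370371) = −0.75 ln(0.629629)
  = −0.75 × (-0.462625) = 0.346969 substitutions/site.

0.347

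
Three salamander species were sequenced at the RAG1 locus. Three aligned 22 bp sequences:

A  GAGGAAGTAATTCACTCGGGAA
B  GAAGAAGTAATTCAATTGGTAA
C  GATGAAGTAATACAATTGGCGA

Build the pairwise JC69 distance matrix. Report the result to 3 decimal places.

A–B: 4/22 sites differ → p ≈ 0.181818, d = −0.75 ln(1 − 0.242424) = 0.208224 ≈ 0.208.
A–C: 6/22 sites differ → p ≈ 0.272727, d = −0.75 ln(1 − 0.363636) = 0.338988 ≈ 0.339.
B–C: 4/22 sites differ → p ≈ 0.181818, d = −0.75 ln(1 − 0.242424) = 0.208224 ≈ 0.208.

d(A,B) = 0.208, d(A,C) = 0.339, d(B,C) = 0.208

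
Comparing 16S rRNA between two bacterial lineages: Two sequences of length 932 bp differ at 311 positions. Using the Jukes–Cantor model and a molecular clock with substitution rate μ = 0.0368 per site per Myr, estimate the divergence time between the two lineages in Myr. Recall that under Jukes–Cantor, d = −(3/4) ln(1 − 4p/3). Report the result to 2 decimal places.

6.00

p = 311/932 ≈ 0.333691.
d = −(3/4) ln(1 − 4p/3) = −0.75 ln(1 − 0.444921) = −0.75 ln(0.555079)
  = −0.75 × (-0.588645) = 0.441484 substitutions/site.
Under a molecular clock d = 2μt, so t = d/(2μ) = 0.441484 / (2 × 0.0368) = 6.00 Myr.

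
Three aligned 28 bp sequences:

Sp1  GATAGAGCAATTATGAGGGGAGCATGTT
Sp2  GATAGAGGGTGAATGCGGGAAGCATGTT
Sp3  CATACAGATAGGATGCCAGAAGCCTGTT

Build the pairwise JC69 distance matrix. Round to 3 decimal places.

Sp1–Sp2: 7/28 sites differ → p = 0.25, d = −0.75 ln(1 − 0.333333) = 0.304098 ≈ 0.304.
Sp1–Sp3: 11/28 sites differ → p ≈ 0.392857, d = −0.75 ln(1 − 0.523809) = 0.556452 ≈ 0.556.
Sp2–Sp3: 9/28 sites differ → p ≈ 0.321429, d = −0.75 ln(1 − 0.428572) = 0.419713 ≈ 0.420.

d(Sp1,Sp2) = 0.304, d(Sp1,Sp3) = 0.556, d(Sp2,Sp3) = 0.420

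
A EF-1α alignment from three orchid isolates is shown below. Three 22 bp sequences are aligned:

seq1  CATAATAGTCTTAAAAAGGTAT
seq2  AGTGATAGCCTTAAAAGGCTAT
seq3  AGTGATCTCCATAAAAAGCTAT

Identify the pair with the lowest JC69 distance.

seq2 and seq3

seq1–seq2: 6/22 differ, p = 0.273, d = 0.339.
seq1–seq3: 8/22 differ, p = 0.364, d = 0.497.
seq2–seq3: 4/22 differ, p = 0.182, d = 0.208.
The smallest distance is between seq2 and seq3.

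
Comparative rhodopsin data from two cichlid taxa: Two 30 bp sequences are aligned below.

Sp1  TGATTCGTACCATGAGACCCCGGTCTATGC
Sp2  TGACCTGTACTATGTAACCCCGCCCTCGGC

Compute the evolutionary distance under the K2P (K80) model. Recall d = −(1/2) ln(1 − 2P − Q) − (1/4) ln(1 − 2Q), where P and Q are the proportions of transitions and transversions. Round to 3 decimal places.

0.459

Of 30 sites, 6 differences are transitions and 4 are transversions, so P = 6/30 = 0.2 and Q = 4/30 ≈ 0.133333.
Under the Kimura two-parameter model, d = −½ ln(1 − 2P − Q) − ¼ ln(1 − 2Q).
1 − 2P − Q = 0.466667, giving −½ ln(0.466667) = 0.381070.
1 − 2Q = 0.733334, giving −¼ ln(0.733334) = 0.077539.
d = 0.381070 + 0.077539 = 0.458609.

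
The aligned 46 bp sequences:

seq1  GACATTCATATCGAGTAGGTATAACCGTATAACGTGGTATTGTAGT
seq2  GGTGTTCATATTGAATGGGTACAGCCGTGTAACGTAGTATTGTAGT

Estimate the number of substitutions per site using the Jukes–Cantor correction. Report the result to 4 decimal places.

0.2567

The sequences differ at 10 of 46 sites (2, 3, 4, 12, 15, 17, 22, 24, 29, 36), so p = 10/46 ≈ 0.217391.
d = −(3/4) ln(1 − 4p/3) = −0.75 ln(1 − 0.289855) = −0.75 ln(0.710145)
  = −0.75 × (-0.342286) = 0.256715 substitutions/site.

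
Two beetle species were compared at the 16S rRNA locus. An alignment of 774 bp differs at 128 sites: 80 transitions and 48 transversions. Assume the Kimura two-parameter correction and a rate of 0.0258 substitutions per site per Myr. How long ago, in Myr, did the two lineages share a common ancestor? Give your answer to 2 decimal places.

3.67

P = 80/774 ≈ 0.103359 and Q = 48/774 ≈ 0.062016.
Under the Kimura two-parameter model, d = −½ ln(1 − 2P − Q) − ¼ ln(1 − 2Q).
1 − 2P − Q = 0.731266, giving −½ ln(0.731266) = 0.156489.
1 − 2Q = 0.875968, giving −¼ ln(0.875968) = 0.033106.
d = 0.156489 + 0.033106 = 0.189595.
Under a molecular clock d = 2μt, so t = d/(2μ) = 0.189595 / (2 × 0.0258) = 3.67 Myr.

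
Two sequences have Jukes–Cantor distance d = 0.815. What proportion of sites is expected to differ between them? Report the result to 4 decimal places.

p = (3/4)(1 − e^(−4d/3)) = 0.75 × (1 − e^(-1.086667)) = 0.75 × (1 − 0.337339) = 0.496996.

0.4970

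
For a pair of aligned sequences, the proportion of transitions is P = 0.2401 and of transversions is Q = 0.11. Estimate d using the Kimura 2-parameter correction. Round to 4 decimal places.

Under the Kimura two-parameter model, d = −½ ln(1 − 2P − Q) − ¼ ln(1 − 2Q).
1 − 2P − Q = 0.4098, giving −½ ln(0.4098) = 0.446043.
1 − 2Q = 0.78, giving −¼ ln(0.78) = 0.062115.
d = 0.446043 + 0.062115 = 0.508158.

0.5082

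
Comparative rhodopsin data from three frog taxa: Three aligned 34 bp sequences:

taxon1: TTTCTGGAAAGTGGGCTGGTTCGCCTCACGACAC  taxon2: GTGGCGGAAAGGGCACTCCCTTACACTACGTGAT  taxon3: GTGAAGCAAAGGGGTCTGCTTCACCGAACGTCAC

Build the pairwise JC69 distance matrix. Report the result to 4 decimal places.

d(taxon1,taxon2) = 0.9178, d(taxon1,taxon3) = 0.4770, d(taxon2,taxon3) = 0.5347

taxon1–taxon2: 18/34 sites differ → p ≈ 0.529412, d = −0.75 ln(1 − 0.705883) = 0.917833 ≈ 0.9178.
taxon1–taxon3: 12/34 sites differ → p ≈ 0.352941, d = −0.75 ln(1 − 0.470588) = 0.476991 ≈ 0.4770.
taxon2–taxon3: 13/34 sites differ → p ≈ 0.382353, d = −0.75 ln(1 − 0.509804) = 0.534712 ≈ 0.5347.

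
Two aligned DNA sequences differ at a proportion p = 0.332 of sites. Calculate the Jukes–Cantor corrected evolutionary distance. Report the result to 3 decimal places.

d = −(3/4) ln(1 − 4p/3) = −0.75 ln(1 − 0.442667) = −0.75 ln(0.557333)
  = −0.75 × (-0.584592) = 0.438444 substitutions/site.

0.438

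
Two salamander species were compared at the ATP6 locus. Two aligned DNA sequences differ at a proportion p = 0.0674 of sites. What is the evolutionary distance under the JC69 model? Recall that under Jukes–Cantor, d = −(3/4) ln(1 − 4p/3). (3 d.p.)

0.071

d = −(3/4) ln(1 − 4p/3) = −0.75 ln(1 − 0.089867) = −0.75 ln(0.910133)
  = −0.75 × (-0.094165) = 0.070624 substitutions/site.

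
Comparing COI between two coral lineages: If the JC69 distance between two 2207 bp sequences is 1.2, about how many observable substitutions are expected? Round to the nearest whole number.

Invert JC69: p = (3/4)(1 − e^(−4d/3)) = 0.75 × (1 − e^(-1.6)) = 0.75 × (1 − 0.201897) = 0.598577.
Expected differing sites = pL ≈ 0.598577 × 2207 = 1321.059439 ≈ 1321.

1321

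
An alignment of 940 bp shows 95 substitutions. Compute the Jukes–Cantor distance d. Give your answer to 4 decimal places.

0.1086

p = 95/940 ≈ 0.101064.
d = −(3/4) ln(1 − 4p/3) = −0.75 ln(1 − 0.134752) = −0.75 ln(0.865248)
  = −0.75 × (-0.144739) = 0.108554 substitutions/site.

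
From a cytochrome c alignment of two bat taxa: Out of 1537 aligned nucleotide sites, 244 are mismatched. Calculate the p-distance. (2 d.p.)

0.16

p = 244/1537 = 0.158750… ≈ 0.16 (to 2 d.p.).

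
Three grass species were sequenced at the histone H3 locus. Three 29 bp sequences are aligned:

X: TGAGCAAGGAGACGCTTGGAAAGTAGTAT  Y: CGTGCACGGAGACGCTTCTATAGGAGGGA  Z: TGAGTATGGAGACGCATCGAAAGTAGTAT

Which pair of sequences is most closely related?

X–Y: 10/29 differ, p = 0.345, d = 0.462.
X–Z: 4/29 differ, p = 0.138, d = 0.152.
Y–Z: 11/29 differ, p = 0.379, d = 0.529.
The smallest distance is between X and Z.

X and Z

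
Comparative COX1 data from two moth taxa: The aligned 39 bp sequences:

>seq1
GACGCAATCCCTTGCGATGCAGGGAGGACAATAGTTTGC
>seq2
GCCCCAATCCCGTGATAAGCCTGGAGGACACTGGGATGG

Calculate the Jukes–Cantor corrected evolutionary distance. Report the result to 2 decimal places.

The sequences differ at 13 of 39 sites, so p = 13/39 ≈ 0.333333.
d = −(3/4) ln(1 − 4p/3) = −0.75 ln(1 − 0.444444) = −0.75 ln(0.555556)
  = −0.75 × (-0.587786) = 0.440840 substitutions/site.

0.44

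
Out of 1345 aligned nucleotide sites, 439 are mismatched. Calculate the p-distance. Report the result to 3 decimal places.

0.326

p = 439/1345 = 0.326394… ≈ 0.326 (to 3 d.p.).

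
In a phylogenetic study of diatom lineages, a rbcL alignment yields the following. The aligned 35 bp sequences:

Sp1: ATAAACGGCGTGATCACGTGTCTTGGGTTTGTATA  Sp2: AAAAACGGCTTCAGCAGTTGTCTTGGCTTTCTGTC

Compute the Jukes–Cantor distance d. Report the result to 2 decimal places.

The sequences differ at 10 of 35 sites (2, 10, 12, 14, 17, 18, 27, 31, 33, 35), so p = 10/35 ≈ 0.285714.
d = −(3/4) ln(1 − 4p/3) = −0.75 ln(1 − 0.380952) = −0.75 ln(0.619048)
  = −0.75 × (-0.479572) = 0.359679 substitutions/site.

0.36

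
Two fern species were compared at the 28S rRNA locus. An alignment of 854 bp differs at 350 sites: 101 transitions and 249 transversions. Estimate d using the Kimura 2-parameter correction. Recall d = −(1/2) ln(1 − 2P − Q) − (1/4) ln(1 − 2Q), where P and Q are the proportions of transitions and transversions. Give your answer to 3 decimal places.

P = 101/854 ≈ 0.118267 and Q = 249/854 ≈ 0.291569.
Under the Kimura two-parameter model, d = −½ ln(1 − 2P − Q) − ¼ ln(1 − 2Q).
1 − 2P − Q = 0.471897, giving −½ ln(0.471897) = 0.375497.
1 − 2Q = 0.416862, giving −¼ ln(0.416862) = 0.218750.
d = 0.375497 + 0.218750 = 0.594247.

0.594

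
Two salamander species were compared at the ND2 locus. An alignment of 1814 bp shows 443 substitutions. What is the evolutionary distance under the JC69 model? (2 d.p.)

0.30

p = 443/1814 ≈ 0.244212.
d = −(3/4) ln(1 − 4p/3) = −0.75 ln(1 − 0.325616) = −0.75 ln(0.674384)
  = −0.75 × (-0.393956) = 0.295467 substitutions/site.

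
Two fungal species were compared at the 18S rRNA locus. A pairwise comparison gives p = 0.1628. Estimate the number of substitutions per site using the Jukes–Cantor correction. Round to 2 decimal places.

d = −(3/4) ln(1 − 4p/3) = −0.75 ln(1 − 0.217067) = −0.75 ln(0.782933)
  = −0.75 × (-0.244708) = 0.183531 substitutions/site.

0.18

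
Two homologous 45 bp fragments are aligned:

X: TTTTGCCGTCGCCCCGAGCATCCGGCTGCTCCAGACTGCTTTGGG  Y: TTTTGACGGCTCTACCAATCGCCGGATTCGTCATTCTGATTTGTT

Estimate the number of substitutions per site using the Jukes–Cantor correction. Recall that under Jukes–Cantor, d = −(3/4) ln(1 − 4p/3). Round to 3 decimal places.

The sequences differ at 19 of 45 sites, so p = 19/45 ≈ 0.422222.
d = −(3/4) ln(1 − 4p/3) = −0.75 ln(1 − 0.562963) = −0.75 ln(0.437037)
  = −0.75 × (-0.827737) = 0.620803 substitutions/site.

0.621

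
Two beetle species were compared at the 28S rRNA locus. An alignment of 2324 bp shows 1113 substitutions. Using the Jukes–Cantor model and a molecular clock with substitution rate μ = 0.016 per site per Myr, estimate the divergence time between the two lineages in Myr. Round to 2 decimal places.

23.85

p = 1113/2324 ≈ 0.478916.
d = −(3/4) ln(1 − 4p/3) = −0.75 ln(1 − 0.638555) = −0.75 ln(0.361445)
  = −0.75 × (-1.017645) = 0.763234 substitutions/site.
Under a molecular clock d = 2μt, so t = d/(2μ) = 0.763234 / (2 × 0.016) = 23.85 Myr.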